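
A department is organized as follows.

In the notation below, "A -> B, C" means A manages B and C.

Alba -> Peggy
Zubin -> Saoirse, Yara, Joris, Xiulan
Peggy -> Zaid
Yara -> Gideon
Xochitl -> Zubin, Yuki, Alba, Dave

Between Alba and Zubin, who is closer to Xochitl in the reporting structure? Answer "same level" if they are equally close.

Both Alba and Zubin are 1 level below Xochitl.

same level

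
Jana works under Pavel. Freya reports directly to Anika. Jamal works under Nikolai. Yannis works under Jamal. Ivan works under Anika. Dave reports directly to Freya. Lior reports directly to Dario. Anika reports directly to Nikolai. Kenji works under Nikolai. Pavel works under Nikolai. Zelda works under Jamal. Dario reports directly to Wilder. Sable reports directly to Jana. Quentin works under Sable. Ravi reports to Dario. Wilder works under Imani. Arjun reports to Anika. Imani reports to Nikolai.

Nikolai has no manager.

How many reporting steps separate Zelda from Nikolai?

Chain from Zelda up to Nikolai: Zelda → Jamal → Nikolai. That is 2 steps up, so Zelda is 2 levels below Nikolai.

2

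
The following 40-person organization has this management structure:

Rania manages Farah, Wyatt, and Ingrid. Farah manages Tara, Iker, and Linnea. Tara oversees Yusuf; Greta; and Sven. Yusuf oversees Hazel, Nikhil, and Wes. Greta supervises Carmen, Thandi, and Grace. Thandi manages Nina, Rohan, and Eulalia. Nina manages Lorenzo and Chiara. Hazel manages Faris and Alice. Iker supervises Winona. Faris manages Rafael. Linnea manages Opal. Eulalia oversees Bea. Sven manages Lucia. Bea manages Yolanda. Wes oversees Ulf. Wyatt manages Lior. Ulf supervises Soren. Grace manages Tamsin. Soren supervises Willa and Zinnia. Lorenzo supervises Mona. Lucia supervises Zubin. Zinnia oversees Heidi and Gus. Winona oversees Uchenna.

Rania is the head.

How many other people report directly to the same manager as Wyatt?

Wyatt reports to Rania. Rania's other direct reports are Farah, Ingrid — 2 peers.

2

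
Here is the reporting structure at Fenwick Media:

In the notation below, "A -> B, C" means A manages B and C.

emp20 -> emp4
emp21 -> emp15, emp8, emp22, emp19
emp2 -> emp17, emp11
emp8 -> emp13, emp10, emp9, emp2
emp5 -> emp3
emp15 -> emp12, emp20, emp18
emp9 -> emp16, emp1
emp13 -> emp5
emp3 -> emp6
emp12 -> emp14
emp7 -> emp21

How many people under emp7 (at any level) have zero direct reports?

11

The people in emp7's organization with no one reporting to them are emp19, emp22, emp11, emp17, emp1, emp16, emp10, emp6, emp18, emp4, emp14. That is 11.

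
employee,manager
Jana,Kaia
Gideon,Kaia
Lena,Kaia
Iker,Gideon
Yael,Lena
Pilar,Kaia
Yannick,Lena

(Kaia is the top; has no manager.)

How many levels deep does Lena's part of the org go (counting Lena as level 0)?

The longest chain under Lena runs Lena → Yannick, which is 1 level below Lena.

1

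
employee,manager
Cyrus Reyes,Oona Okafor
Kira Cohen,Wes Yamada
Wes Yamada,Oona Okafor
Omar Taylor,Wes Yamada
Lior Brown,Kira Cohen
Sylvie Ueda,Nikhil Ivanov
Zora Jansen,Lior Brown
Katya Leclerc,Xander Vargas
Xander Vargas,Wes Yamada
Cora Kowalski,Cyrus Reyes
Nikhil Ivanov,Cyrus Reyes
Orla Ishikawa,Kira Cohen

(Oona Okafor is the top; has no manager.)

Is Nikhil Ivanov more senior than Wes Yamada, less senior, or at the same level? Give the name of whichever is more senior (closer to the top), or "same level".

Nikhil Ivanov is 2 levels below Oona Okafor; Wes Yamada is 1. Wes Yamada is higher.

Wes Yamada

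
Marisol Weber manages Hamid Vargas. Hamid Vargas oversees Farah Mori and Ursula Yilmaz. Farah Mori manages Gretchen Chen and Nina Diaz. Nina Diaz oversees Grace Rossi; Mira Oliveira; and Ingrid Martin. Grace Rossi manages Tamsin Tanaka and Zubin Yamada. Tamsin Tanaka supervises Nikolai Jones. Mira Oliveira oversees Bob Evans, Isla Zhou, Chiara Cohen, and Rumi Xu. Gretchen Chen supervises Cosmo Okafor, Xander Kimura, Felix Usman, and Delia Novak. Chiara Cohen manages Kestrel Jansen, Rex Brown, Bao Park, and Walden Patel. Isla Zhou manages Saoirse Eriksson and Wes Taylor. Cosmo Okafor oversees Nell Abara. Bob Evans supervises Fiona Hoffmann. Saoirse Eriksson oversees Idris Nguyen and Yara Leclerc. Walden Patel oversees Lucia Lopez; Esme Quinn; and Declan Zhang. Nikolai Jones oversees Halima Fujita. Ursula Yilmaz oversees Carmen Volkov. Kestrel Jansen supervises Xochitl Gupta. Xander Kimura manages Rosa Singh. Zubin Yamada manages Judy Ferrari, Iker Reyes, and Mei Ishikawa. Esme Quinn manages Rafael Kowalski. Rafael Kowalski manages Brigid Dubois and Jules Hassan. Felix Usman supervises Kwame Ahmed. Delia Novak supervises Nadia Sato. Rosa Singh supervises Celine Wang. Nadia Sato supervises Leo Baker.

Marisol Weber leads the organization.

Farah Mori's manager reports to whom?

Farah Mori reports to Hamid Vargas, and Hamid Vargas reports to Marisol Weber. So Farah Mori's skip-level manager is Marisol Weber.

Marisol Weber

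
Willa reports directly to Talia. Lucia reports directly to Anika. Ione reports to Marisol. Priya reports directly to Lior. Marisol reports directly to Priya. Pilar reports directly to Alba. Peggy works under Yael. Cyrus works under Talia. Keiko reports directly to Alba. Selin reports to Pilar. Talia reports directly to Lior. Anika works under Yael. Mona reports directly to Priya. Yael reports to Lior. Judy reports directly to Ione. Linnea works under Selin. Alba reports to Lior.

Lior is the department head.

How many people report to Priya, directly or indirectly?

Priya directly manages Mona, Marisol. Mona has no reports. Under Marisol: Ione, Judy (2). So Priya's organization is 2 direct reports plus everyone under them: 1 + 3 = 4.

4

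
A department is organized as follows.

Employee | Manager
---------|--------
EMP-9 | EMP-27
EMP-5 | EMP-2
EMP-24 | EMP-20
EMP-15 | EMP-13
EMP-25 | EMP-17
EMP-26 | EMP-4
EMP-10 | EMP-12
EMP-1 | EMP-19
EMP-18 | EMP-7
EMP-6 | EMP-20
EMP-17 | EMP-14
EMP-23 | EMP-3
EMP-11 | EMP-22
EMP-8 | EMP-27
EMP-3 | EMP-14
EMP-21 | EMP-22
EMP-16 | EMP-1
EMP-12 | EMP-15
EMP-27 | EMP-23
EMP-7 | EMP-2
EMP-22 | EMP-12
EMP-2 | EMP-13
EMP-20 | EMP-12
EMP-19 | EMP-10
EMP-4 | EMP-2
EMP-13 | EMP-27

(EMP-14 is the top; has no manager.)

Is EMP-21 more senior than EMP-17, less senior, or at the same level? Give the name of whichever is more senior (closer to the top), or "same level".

EMP-17

EMP-21 is 8 levels below EMP-14; EMP-17 is 1. EMP-17 is higher.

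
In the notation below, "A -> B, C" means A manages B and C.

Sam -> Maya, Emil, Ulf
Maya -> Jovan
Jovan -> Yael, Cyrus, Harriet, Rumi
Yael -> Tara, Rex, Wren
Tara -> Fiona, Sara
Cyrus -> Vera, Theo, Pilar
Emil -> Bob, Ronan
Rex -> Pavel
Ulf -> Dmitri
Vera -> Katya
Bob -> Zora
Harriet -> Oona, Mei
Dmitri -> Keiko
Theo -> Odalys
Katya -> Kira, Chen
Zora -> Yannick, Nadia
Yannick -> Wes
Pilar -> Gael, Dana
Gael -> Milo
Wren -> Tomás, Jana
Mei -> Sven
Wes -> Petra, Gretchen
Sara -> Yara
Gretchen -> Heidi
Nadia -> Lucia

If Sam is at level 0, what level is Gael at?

Chain from Gael up to Sam: Gael → Pilar → Cyrus → Jovan → Maya → Sam. That is 5 steps up, so Gael is 5 levels below Sam.

5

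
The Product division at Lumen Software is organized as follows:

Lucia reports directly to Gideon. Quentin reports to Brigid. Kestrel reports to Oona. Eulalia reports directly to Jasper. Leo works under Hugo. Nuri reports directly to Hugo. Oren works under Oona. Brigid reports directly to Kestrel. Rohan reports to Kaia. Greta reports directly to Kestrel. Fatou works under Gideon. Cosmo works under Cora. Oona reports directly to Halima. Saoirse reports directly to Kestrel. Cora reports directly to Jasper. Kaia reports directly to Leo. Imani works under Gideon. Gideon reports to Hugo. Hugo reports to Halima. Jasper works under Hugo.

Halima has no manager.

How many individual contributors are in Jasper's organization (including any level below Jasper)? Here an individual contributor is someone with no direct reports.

The people in Jasper's organization with no one reporting to them are Eulalia, Cosmo. That is 2.

2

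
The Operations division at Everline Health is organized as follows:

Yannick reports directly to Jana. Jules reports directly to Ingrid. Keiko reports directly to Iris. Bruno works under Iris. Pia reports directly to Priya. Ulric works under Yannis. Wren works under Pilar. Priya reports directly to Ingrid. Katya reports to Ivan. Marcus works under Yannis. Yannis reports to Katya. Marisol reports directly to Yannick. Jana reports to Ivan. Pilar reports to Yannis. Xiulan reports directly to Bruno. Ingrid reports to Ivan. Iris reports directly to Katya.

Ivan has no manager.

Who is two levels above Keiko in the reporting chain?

Katya

Keiko reports to Iris, and Iris reports to Katya. So Keiko's skip-level manager is Katya.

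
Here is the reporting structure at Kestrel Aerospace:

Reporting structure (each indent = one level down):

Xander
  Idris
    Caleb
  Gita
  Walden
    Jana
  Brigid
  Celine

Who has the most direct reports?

Direct-report counts: Xander has 5; Walden has 1; Idris has 1. The largest is 5, held by Xander.

Xander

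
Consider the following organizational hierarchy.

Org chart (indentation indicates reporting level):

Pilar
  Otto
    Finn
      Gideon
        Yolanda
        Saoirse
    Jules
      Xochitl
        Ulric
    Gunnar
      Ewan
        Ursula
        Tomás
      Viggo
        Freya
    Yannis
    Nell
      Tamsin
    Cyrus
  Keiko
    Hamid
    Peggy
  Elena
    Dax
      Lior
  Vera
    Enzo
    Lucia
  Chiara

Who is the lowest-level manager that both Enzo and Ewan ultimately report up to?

Enzo's chain of managers is Vera, Pilar. Ewan's chain of managers is Gunnar, Otto, Pilar. The first manager that appears in both chains is Pilar.

Pilar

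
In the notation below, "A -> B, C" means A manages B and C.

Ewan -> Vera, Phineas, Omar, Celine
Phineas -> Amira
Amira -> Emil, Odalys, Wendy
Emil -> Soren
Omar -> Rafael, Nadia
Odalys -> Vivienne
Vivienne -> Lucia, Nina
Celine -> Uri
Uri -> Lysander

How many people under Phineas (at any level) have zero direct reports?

The people in Phineas's organization with no one reporting to them are Wendy, Nina, Lucia, Soren. That is 4.

4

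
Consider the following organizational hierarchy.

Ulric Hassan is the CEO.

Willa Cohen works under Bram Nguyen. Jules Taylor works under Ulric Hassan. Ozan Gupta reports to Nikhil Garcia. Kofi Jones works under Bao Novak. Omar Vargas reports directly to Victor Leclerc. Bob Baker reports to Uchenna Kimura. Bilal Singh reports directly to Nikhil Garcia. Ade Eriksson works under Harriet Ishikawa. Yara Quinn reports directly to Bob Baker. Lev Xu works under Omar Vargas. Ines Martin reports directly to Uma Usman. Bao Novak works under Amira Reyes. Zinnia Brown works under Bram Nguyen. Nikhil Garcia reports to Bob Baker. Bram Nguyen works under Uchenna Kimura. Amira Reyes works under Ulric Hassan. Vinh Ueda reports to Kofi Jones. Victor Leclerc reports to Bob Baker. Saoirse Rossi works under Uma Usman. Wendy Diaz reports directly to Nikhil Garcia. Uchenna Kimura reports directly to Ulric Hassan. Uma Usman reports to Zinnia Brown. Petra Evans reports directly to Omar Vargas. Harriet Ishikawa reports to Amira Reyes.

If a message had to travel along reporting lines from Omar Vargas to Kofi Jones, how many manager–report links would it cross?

7

Omar Vargas is 4 levels below Ulric Hassan, and Kofi Jones is 3 levels below Ulric Hassan (their lowest common manager). The shortest path runs up from Omar Vargas to Ulric Hassan and back down to Kofi Jones: 4 + 3 = 7 links.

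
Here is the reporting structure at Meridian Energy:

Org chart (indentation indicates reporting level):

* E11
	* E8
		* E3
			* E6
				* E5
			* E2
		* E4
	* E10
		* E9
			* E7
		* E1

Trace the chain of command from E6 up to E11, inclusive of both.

E6 -> E3 -> E8 -> E11

E6 reports to E3. E3 reports to E8. E8 reports to E11. E11 is at the top.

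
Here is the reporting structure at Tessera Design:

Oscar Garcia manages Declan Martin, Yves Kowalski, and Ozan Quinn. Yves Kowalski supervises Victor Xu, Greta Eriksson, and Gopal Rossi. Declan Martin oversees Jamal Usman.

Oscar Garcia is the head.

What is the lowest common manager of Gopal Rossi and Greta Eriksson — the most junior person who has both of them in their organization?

Gopal Rossi's chain of managers is Yves Kowalski, Oscar Garcia. Greta Eriksson's chain of managers is Yves Kowalski, Oscar Garcia. The first manager that appears in both chains is Yves Kowalski.

Yves Kowalski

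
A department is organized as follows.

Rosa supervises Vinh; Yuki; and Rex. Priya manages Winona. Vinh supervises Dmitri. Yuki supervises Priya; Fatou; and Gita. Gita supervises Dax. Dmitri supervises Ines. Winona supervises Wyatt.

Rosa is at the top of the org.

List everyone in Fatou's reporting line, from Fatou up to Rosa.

Fatou reports to Yuki. Yuki reports to Rosa. Rosa is at the top.

Fatou -> Yuki -> Rosa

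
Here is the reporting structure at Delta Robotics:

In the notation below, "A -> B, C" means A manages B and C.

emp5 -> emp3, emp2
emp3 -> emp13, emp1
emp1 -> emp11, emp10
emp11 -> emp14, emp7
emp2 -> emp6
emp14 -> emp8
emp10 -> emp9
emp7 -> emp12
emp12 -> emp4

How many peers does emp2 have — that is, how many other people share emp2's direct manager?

1

emp2 reports to emp5. emp5's other direct reports are emp3 — 1 peer.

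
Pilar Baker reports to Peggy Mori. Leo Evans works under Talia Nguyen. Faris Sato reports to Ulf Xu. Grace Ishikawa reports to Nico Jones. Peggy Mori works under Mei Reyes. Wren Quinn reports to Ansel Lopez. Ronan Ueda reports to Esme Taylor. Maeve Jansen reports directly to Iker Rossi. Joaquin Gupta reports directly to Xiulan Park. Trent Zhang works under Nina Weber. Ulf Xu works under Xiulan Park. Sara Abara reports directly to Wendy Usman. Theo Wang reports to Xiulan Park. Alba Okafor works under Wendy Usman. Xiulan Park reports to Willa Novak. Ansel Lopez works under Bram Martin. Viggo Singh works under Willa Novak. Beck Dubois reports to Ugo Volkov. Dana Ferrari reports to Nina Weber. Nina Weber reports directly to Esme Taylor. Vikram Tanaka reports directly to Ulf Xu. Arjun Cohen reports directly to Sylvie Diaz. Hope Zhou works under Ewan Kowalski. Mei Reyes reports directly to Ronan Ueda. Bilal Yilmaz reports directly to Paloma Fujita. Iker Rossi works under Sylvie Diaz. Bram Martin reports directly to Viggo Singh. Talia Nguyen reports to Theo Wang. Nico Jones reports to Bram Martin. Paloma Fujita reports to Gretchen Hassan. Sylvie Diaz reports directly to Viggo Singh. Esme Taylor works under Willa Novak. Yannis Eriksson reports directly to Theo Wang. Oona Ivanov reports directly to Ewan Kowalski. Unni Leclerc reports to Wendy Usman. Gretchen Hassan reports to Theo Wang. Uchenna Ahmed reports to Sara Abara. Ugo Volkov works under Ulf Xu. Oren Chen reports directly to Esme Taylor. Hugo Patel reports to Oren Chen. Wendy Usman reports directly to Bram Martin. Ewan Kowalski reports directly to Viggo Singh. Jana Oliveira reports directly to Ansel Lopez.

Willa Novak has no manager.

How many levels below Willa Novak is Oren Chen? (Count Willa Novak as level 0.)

Chain from Oren Chen up to Willa Novak: Oren Chen → Esme Taylor → Willa Novak. That is 2 steps up, so Oren Chen is 2 levels below Willa Novak.

2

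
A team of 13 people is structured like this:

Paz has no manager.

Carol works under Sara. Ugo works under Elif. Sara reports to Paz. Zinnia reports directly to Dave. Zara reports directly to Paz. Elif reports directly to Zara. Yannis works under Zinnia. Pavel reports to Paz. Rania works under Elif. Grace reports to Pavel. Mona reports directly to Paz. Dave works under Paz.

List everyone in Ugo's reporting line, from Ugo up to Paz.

Ugo reports to Elif. Elif reports to Zara. Zara reports to Paz. Paz is at the top.

Ugo -> Elif -> Zara -> Paz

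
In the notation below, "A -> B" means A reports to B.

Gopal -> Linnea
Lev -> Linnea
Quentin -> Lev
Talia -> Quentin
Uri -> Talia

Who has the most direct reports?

Direct-report counts: Linnea has 2; Lev has 1; Quentin has 1; Talia has 1. The largest is 2, held by Linnea.

Linnea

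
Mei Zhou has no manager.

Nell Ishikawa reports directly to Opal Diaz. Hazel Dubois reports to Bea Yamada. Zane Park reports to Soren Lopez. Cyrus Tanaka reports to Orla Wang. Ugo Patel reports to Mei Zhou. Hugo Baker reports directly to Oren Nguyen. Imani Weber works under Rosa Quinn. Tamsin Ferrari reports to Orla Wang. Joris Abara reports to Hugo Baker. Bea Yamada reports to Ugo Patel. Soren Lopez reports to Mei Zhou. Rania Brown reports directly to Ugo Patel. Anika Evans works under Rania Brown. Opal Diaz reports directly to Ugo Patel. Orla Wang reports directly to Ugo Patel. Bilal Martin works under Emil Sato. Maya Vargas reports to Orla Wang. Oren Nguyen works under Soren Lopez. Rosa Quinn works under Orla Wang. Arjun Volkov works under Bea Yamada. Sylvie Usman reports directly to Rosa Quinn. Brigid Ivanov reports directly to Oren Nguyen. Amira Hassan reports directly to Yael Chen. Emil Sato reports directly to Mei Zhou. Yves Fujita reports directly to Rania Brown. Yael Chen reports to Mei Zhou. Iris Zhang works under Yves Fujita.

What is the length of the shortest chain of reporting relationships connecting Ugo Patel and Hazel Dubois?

2

Hazel Dubois is in Ugo Patel's organization: the chain from Hazel Dubois up to Ugo Patel is Hazel Dubois → Bea Yamada → Ugo Patel, which is 2 links.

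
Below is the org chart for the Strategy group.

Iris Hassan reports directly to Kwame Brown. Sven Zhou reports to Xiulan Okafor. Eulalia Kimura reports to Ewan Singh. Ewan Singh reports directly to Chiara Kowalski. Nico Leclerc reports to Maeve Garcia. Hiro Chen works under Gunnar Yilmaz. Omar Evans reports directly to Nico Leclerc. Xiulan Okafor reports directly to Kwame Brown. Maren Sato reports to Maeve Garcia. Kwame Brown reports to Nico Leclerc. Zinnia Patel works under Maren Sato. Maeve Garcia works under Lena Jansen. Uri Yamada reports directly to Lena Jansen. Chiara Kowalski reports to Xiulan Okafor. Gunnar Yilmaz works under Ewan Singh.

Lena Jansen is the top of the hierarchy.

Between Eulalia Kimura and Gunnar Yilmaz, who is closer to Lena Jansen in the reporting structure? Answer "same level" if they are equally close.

Both Eulalia Kimura and Gunnar Yilmaz are 7 levels below Lena Jansen.

same level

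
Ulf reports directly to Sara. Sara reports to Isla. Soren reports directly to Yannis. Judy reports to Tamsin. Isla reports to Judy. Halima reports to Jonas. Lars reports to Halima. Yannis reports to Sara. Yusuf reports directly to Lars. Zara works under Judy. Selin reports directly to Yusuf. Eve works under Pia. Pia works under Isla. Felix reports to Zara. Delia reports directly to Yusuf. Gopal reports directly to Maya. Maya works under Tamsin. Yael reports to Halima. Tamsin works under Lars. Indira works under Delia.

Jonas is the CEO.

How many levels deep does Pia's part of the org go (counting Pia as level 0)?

The longest chain under Pia runs Pia → Eve, which is 1 level below Pia.

1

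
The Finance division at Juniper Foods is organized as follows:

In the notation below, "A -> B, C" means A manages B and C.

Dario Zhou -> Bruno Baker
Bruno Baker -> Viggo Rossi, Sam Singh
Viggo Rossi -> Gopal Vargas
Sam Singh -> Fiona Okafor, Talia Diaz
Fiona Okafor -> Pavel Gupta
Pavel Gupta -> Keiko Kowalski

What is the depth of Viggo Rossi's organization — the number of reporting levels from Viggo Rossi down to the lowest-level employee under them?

The longest chain under Viggo Rossi runs Viggo Rossi → Gopal Vargas, which is 1 level below Viggo Rossi.

1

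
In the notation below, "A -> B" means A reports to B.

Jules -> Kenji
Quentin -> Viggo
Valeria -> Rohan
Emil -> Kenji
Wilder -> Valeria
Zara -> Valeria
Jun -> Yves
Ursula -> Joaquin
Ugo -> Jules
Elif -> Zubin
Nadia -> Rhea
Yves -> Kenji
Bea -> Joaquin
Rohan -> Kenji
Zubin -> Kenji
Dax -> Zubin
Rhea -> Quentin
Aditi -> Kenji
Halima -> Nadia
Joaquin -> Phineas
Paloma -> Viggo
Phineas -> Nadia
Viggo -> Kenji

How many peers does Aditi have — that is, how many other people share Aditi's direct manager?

6

Aditi reports to Kenji. Kenji's other direct reports are Viggo, Rohan, Zubin, Yves, Emil, Jules — 6 peers.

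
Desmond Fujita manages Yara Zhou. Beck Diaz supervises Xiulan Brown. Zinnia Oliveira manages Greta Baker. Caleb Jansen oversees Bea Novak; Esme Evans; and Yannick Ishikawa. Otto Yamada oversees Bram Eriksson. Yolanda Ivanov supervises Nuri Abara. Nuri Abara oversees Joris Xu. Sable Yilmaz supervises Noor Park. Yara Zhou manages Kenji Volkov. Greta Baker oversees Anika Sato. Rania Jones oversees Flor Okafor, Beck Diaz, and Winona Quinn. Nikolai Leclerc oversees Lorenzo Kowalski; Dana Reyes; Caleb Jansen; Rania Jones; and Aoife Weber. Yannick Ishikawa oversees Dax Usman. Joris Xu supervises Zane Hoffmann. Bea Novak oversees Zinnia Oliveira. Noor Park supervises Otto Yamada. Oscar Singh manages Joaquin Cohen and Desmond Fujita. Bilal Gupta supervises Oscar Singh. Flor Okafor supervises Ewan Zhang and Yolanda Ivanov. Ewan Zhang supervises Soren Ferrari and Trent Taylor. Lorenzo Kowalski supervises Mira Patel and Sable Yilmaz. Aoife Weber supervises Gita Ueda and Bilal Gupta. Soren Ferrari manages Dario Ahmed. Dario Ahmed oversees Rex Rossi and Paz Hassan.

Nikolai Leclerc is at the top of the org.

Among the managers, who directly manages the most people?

Nikolai Leclerc

Direct-report counts: Nikolai Leclerc has 5; Lorenzo Kowalski has 2; Sable Yilmaz has 1; Noor Park has 1; Otto Yamada has 1; Aoife Weber has 2; Bilal Gupta has 1; Oscar Singh has 2; Desmond Fujita has 1; Yara Zhou has 1; Rania Jones has 3; Beck Diaz has 1; Flor Okafor has 2; Yolanda Ivanov has 1; Nuri Abara has 1; Joris Xu has 1; Ewan Zhang has 2; Soren Ferrari has 1; Dario Ahmed has 2; Caleb Jansen has 3; Yannick Ishikawa has 1; Bea Novak has 1; Zinnia Oliveira has 1; Greta Baker has 1. The largest is 5, held by Nikolai Leclerc.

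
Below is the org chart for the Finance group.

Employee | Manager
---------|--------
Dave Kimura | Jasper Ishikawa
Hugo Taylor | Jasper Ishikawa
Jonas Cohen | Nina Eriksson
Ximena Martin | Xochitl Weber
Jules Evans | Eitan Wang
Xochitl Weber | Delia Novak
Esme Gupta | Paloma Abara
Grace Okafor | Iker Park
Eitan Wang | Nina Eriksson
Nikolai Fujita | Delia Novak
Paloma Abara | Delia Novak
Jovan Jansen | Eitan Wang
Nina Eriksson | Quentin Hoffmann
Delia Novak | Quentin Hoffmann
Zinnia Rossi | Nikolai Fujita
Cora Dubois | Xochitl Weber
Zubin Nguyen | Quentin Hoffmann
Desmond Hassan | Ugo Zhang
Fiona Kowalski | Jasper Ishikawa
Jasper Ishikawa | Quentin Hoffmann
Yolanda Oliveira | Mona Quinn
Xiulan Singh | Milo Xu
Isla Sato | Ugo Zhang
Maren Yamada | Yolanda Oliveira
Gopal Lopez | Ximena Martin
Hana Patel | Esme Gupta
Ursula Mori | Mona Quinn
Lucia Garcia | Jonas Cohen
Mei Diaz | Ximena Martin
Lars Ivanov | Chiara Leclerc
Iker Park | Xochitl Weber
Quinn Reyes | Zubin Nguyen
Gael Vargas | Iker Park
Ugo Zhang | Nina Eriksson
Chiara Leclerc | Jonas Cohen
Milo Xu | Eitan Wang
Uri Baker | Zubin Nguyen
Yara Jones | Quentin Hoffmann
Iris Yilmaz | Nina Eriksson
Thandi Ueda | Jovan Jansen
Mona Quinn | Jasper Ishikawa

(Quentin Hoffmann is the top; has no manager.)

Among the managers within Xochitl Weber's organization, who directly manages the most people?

Direct-report counts within Xochitl Weber's organization: Xochitl Weber has 3; Iker Park has 2; Ximena Martin has 2. The largest is 3, held by Xochitl Weber.

Xochitl Weber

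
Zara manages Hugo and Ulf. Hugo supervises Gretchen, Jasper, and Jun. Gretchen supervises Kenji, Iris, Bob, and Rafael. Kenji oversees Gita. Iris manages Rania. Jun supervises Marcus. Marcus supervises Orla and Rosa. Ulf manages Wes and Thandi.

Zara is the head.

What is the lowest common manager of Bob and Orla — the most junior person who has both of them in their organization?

Bob's chain of managers is Gretchen, Hugo, Zara. Orla's chain of managers is Marcus, Jun, Hugo, Zara. The first manager that appears in both chains is Hugo.

Hugo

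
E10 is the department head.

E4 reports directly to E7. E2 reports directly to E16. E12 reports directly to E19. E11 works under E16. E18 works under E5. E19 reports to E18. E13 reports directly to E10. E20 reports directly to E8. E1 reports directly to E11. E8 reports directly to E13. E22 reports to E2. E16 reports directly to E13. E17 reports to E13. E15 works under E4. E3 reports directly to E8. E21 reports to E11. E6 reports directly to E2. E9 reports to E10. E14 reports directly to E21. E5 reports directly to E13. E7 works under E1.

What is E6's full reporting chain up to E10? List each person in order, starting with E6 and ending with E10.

E6 reports to E2. E2 reports to E16. E16 reports to E13. E13 reports to E10. E10 is at the top.

E6 -> E2 -> E16 -> E13 -> E10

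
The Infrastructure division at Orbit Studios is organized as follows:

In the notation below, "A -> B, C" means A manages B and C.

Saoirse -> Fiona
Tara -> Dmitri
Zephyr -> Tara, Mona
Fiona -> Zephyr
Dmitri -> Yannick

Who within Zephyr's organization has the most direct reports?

Zephyr

Direct-report counts within Zephyr's organization: Zephyr has 2; Tara has 1; Dmitri has 1. The largest is 2, held by Zephyr.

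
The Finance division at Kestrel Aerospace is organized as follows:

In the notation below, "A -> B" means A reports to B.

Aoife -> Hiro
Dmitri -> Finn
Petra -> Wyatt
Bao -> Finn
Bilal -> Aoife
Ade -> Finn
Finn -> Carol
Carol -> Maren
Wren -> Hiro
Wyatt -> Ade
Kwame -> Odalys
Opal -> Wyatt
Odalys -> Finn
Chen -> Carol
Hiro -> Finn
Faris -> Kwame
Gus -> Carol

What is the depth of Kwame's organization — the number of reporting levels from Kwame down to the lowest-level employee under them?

1

The longest chain under Kwame runs Kwame → Faris, which is 1 level below Kwame.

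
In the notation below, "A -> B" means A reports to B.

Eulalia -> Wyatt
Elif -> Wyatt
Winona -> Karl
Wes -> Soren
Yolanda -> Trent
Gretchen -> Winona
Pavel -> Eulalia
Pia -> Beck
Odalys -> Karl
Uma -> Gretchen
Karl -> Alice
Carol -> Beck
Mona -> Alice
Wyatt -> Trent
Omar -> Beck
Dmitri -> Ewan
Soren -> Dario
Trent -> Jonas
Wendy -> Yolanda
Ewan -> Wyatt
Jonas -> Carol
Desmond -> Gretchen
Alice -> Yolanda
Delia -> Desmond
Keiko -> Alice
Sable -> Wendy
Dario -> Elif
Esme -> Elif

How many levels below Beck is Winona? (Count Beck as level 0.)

7

Chain from Winona up to Beck: Winona → Karl → Alice → Yolanda → Trent → Jonas → Carol → Beck. That is 7 steps up, so Winona is 7 levels below Beck.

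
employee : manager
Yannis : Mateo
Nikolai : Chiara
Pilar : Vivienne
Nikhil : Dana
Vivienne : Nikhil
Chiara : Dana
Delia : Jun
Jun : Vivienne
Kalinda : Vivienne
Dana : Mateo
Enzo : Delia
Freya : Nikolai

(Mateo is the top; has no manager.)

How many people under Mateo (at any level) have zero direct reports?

5

The people in Mateo's organization with no one reporting to them are Pilar, Enzo, Kalinda, Freya, Yannis. That is 5.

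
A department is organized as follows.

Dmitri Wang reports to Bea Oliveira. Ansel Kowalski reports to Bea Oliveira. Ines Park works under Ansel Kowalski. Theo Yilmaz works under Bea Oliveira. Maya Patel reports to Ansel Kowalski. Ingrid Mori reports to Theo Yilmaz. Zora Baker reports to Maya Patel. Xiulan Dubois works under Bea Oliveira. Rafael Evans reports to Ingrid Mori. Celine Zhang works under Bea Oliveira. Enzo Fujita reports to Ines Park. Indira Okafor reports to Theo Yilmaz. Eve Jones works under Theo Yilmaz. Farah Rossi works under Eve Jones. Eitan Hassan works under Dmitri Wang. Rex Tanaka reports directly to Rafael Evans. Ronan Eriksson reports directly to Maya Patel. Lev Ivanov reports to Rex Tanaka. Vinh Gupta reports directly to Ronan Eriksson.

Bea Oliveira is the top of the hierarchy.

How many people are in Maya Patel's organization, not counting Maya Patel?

3

Maya Patel directly manages Zora Baker, Ronan Eriksson. Zora Baker has no reports. Under Ronan Eriksson: Vinh Gupta (1). So Maya Patel's organization is 2 direct reports plus everyone under them: 1 + 2 = 3.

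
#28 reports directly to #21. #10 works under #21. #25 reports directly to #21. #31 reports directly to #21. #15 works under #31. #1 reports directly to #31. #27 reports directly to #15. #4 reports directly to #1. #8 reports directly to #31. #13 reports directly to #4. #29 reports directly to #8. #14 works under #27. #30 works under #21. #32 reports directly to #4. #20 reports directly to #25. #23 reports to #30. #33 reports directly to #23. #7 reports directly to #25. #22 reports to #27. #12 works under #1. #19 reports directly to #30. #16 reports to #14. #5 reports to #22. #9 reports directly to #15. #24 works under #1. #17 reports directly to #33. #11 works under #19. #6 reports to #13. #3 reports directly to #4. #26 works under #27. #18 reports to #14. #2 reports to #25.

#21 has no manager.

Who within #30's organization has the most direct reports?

Direct-report counts within #30's organization: #30 has 2; #19 has 1; #23 has 1; #33 has 1. The largest is 2, held by #30.

#30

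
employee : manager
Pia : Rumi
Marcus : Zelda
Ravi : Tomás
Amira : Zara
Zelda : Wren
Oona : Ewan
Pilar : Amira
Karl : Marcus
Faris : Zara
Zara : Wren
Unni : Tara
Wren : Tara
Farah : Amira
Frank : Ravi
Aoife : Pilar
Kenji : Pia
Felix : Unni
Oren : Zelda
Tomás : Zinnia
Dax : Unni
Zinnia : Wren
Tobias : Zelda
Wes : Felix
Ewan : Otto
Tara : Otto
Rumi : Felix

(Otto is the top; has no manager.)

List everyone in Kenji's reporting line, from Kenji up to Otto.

Kenji -> Pia -> Rumi -> Felix -> Unni -> Tara -> Otto

Kenji reports to Pia. Pia reports to Rumi. Rumi reports to Felix. Felix reports to Unni. Unni reports to Tara. Tara reports to Otto. Otto is at the top.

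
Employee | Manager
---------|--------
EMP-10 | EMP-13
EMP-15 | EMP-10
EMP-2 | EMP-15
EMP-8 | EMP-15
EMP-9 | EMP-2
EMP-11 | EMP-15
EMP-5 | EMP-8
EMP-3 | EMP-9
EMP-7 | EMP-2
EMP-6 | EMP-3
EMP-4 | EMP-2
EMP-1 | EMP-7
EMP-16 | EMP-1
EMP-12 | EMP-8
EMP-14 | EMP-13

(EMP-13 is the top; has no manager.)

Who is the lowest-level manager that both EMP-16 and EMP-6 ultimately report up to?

EMP-2

EMP-16's chain of managers is EMP-1, EMP-7, EMP-2, EMP-15, EMP-10, EMP-13. EMP-6's chain of managers is EMP-3, EMP-9, EMP-2, EMP-15, EMP-10, EMP-13. The first manager that appears in both chains is EMP-2.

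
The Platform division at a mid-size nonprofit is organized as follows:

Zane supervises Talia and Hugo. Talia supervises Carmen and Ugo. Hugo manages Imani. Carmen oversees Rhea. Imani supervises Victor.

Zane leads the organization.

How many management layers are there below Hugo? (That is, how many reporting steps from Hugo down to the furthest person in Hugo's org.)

The longest chain under Hugo runs Hugo → Imani → Victor, which is 2 levels below Hugo.

2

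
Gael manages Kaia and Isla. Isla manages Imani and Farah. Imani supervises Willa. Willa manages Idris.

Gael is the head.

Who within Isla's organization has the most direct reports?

Direct-report counts within Isla's organization: Isla has 2; Imani has 1; Willa has 1. The largest is 2, held by Isla.

Isla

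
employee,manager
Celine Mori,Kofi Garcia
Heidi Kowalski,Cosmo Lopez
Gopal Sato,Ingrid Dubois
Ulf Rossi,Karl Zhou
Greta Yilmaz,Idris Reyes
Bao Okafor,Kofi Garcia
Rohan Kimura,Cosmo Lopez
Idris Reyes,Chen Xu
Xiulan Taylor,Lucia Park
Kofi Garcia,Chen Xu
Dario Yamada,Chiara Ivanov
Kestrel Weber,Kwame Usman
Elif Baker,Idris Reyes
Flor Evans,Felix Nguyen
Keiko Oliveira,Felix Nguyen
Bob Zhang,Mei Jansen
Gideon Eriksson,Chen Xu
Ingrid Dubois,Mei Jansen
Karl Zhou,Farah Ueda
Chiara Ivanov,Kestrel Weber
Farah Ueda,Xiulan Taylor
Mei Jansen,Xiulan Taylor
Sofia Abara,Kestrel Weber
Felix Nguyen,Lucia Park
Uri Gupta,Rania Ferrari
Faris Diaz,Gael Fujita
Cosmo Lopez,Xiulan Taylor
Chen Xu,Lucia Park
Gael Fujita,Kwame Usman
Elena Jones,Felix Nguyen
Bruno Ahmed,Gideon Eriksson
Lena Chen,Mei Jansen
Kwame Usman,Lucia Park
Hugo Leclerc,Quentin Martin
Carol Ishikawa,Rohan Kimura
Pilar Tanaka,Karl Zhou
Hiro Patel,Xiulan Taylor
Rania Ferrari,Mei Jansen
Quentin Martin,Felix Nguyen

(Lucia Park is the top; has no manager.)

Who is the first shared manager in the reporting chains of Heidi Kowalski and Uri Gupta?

Xiulan Taylor

Heidi Kowalski's chain of managers is Cosmo Lopez, Xiulan Taylor, Lucia Park. Uri Gupta's chain of managers is Rania Ferrari, Mei Jansen, Xiulan Taylor, Lucia Park. The first manager that appears in both chains is Xiulan Taylor.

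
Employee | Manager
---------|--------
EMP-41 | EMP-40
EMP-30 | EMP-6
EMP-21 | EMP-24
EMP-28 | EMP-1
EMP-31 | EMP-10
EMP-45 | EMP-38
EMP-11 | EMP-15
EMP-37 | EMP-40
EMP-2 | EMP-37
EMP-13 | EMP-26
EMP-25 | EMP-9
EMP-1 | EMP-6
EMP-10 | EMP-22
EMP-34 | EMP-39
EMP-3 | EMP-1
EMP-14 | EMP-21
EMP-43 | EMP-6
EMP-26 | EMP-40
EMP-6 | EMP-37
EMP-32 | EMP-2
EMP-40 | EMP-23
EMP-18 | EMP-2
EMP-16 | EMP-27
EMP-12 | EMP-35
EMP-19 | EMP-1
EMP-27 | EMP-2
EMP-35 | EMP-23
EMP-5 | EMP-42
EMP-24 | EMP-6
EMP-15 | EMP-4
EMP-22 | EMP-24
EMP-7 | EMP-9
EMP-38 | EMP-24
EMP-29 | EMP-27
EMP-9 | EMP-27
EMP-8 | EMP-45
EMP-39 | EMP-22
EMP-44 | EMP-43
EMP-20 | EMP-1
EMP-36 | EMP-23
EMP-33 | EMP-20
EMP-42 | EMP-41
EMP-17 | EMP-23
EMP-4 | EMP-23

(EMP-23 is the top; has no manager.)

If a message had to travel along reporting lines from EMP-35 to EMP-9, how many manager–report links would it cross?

6

EMP-35 is 1 level below EMP-23, and EMP-9 is 5 levels below EMP-23 (their lowest common manager). The shortest path runs up from EMP-35 to EMP-23 and back down to EMP-9: 1 + 5 = 6 links.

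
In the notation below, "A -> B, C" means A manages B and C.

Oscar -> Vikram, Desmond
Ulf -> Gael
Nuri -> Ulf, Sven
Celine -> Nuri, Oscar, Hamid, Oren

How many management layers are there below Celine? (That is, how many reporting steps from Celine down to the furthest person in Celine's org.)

The longest chain under Celine runs Celine → Nuri → Ulf → Gael, which is 3 levels below Celine.

3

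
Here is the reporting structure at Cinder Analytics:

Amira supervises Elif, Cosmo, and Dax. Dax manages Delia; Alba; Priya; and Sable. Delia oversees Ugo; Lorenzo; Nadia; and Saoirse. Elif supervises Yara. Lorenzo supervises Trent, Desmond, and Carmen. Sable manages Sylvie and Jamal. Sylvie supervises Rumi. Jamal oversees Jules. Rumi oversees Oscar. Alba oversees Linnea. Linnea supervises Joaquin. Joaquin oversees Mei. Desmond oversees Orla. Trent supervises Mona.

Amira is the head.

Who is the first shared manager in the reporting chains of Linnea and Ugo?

Dax

Linnea's chain of managers is Alba, Dax, Amira. Ugo's chain of managers is Delia, Dax, Amira. The first manager that appears in both chains is Dax.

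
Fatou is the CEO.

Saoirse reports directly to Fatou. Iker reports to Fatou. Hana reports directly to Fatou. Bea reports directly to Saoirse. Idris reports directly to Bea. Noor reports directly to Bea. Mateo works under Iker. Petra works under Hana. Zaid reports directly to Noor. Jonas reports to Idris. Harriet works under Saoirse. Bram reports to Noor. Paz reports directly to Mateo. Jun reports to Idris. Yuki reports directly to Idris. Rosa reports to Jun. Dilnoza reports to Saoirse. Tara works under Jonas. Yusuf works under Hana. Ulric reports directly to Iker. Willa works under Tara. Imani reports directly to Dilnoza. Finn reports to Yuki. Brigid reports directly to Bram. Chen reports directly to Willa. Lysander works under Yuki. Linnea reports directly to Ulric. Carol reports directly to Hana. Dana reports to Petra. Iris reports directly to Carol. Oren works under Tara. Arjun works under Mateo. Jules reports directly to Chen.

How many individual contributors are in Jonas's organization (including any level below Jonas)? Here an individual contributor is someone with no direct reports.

2

The people in Jonas's organization with no one reporting to them are Oren, Jules. That is 2.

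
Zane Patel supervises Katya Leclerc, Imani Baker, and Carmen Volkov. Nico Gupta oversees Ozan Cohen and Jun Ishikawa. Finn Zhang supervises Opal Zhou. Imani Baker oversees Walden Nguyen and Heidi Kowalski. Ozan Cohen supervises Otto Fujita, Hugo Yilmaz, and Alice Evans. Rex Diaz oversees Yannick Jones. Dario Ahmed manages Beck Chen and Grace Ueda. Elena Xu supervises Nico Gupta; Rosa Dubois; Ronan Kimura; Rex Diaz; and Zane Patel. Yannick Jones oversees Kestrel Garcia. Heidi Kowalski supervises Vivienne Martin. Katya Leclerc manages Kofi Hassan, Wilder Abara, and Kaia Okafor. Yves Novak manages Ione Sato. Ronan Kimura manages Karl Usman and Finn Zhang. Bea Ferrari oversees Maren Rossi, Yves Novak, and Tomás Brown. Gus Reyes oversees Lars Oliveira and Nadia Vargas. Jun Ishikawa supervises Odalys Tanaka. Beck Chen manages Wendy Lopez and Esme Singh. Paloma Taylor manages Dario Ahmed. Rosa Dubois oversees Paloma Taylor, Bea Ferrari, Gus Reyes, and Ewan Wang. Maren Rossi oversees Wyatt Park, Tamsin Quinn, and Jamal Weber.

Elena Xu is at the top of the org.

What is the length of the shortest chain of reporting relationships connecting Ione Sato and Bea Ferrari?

Ione Sato is in Bea Ferrari's organization: the chain from Ione Sato up to Bea Ferrari is Ione Sato → Yves Novak → Bea Ferrari, which is 2 links.

2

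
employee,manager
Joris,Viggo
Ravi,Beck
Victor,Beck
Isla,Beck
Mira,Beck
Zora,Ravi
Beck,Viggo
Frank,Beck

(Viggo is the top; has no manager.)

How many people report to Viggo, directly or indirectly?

8

Viggo directly manages Joris, Beck. Joris has no reports. Under Beck: Mira, Victor, Isla, Ravi, Zora, Frank (6). So Viggo's organization is 2 direct reports plus everyone under them: 1 + 7 = 8.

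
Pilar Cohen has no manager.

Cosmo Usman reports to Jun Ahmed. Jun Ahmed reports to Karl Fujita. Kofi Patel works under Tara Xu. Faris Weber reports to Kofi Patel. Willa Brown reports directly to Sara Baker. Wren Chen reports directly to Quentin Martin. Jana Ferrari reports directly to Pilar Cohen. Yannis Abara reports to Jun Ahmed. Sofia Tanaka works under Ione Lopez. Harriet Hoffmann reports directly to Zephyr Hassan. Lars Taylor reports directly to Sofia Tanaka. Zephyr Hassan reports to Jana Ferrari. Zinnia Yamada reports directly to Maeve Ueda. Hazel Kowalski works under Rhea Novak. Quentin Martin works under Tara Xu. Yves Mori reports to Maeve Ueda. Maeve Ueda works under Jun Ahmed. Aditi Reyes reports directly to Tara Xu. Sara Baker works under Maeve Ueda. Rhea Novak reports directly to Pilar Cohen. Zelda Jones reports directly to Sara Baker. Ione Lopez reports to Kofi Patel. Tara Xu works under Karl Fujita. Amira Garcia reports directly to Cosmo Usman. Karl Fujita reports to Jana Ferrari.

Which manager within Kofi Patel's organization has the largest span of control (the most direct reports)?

Kofi Patel

Direct-report counts within Kofi Patel's organization: Kofi Patel has 2; Ione Lopez has 1; Sofia Tanaka has 1. The largest is 2, held by Kofi Patel.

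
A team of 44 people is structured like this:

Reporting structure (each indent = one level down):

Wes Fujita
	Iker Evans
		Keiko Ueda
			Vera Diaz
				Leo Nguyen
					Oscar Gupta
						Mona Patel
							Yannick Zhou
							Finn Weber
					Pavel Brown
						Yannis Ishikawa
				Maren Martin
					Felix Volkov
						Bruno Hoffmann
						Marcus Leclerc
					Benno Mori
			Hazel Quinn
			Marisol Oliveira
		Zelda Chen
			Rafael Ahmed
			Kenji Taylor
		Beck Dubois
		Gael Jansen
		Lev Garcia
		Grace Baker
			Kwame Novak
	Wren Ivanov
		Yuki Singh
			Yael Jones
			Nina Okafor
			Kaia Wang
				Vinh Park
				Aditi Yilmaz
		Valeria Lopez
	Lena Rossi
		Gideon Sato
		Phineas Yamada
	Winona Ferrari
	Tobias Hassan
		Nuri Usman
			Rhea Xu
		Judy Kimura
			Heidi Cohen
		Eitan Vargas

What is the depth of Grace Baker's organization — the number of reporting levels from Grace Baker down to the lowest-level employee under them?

The longest chain under Grace Baker runs Grace Baker → Kwame Novak, which is 1 level below Grace Baker.

1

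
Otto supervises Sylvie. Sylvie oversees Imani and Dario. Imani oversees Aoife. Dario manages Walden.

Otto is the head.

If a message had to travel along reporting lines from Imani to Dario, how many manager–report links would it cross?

2

Imani is 1 level below Sylvie, and Dario is 1 level below Sylvie (their lowest common manager). The shortest path runs up from Imani to Sylvie and back down to Dario: 1 + 1 = 2 links.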